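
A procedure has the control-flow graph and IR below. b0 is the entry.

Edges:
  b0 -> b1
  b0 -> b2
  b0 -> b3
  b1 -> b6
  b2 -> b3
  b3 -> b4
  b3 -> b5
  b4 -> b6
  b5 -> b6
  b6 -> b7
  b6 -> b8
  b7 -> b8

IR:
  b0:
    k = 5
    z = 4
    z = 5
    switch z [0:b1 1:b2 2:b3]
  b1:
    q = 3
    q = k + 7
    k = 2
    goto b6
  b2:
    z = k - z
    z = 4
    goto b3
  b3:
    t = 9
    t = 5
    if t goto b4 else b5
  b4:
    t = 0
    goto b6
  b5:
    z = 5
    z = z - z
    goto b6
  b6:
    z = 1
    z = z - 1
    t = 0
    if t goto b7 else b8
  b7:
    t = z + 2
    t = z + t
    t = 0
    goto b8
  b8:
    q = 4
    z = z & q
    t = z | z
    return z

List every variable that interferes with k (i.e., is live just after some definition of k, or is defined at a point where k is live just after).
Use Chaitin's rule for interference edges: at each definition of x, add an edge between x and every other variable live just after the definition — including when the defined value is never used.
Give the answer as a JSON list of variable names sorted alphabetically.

Answer: ["q", "z"]

Derivation:
def/use:
  b0: {k,z} / ∅
  b1: {k,q} / {k}
  b2: {z} / {k,z}
  b3: {t} / ∅
  b4: {t} / ∅
  b5: {z} / ∅
  b6: {t,z} / ∅
  b7: {t} / {z}
  b8: {q,t,z} / {z}

Liveness:
  b0: in=∅ out={k,z}
  b1: in={k} out=∅
  b2: in={k,z} out=∅
  b3: in=∅ out=∅
  b4: in=∅ out=∅
  b5: in=∅ out=∅
  b6: in=∅ out={z}
  b7: in={z} out={z}
  b8: in={z} out=∅

Interfere edges:
  k↔{q,z}
  q↔{k,z}
  t↔{z}
  z↔{k,q,t}

N(k) = ["q", "z"]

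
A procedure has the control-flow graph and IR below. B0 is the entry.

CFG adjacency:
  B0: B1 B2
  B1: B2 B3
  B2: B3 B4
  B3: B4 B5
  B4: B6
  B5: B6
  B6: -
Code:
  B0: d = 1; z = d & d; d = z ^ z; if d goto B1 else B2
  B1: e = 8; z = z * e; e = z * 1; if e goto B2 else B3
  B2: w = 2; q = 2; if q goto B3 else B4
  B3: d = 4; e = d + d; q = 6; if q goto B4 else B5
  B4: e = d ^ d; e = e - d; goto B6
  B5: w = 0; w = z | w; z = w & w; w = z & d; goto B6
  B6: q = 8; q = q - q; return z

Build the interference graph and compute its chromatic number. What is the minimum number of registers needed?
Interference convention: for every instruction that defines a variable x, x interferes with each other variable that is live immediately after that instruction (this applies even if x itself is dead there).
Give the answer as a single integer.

Per-block:
  B0 def {d,z} use ∅
  B1 def {e,z} use {z}
  B2 def {q,w} use ∅
  B3 def {d,e,q} use ∅
  B4 def {e} use {d}
  B5 def {w,z} use {d,z}
  B6 def {q} use {z}

Liveness:
  B0 li=∅ lo={d,z}
  B1 li={d,z} lo={d,z}
  B2 li={d,z} lo={d,z}
  B3 li={z} lo={d,z}
  B4 li={d,z} lo={z}
  B5 li={d,z} lo={z}
  B6 li={z} lo=∅

Interfere edges:
  d↔{e,q,w,z}
  e↔{d,z}
  q↔{d,z}
  w↔{d,z}
  z↔{d,e,q,w}

Registers:
  clique {d,e,z} ⇒ need ≥ 3
  3-colouring: r0={d}  r1={z}  r2={e,q,w}
  χ = 3

Answer: 3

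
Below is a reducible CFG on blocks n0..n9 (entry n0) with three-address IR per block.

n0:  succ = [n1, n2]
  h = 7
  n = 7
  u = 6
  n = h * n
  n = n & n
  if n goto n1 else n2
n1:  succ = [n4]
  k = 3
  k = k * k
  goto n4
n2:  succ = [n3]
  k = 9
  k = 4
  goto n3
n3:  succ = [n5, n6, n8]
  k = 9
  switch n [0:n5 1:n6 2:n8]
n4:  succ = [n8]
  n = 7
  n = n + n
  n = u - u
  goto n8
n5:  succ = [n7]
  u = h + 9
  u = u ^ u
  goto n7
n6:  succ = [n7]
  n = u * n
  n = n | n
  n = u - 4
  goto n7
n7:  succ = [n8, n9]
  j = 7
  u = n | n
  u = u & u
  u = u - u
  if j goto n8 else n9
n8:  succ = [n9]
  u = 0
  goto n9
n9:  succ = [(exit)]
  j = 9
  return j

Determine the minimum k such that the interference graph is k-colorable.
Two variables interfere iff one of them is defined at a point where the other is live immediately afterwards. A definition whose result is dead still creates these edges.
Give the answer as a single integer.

Per-block:
  n0 def {h,n,u} use ∅
  n1 def {k} use ∅
  n2 def {k} use ∅
  n3 def {k} use {n}
  n4 def {n} use {u}
  n5 def {u} use {h}
  n6 def {n} use {n,u}
  n7 def {j,u} use {n}
  n8 def {u} use ∅
  n9 def {j} use ∅

Liveness:
  n0 li=∅ lo={h,n,u}
  n1 li={u} lo={u}
  n2 li={h,n,u} lo={h,n,u}
  n3 li={h,n,u} lo={h,n,u}
  n4 li={u} lo=∅
  n5 li={h,n} lo={n}
  n6 li={n,u} lo={n}
  n7 li={n} lo=∅
  n8 li=∅ lo=∅
  n9 li=∅ lo=∅

Interfere edges:
  h — {k,n,u}
  j — {n,u}
  k — {h,n,u}
  n — {h,j,k,u}
  u — {h,j,k,n}

Registers:
  lower bound: {h,k,n,u} mutually conflict ⇒ χ ≥ 4
  4-colouring: R0={n}  R1={u}  R2={h,j}  R3={k}
  χ = 4

Answer: 4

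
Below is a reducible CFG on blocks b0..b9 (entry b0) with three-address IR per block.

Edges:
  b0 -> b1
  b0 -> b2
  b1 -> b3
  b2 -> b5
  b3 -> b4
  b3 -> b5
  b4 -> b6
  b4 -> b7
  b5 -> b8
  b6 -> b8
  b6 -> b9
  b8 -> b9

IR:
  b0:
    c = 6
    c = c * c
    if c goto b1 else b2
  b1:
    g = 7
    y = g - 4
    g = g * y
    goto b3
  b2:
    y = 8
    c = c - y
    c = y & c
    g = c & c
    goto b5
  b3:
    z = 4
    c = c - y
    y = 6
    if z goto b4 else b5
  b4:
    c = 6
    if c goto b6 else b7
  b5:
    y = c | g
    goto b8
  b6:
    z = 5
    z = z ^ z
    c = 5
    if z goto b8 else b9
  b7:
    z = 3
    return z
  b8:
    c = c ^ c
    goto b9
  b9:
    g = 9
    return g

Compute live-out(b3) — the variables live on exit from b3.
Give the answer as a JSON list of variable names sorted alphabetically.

Answer: ["c", "g"]

Derivation:
def/use:
  b0 def {c} use ∅
  b1 def {g,y} use ∅
  b2 def {c,g,y} use {c}
  b3 def {c,y,z} use {c,y}
  b4 def {c} use ∅
  b5 def {y} use {c,g}
  b6 def {c,z} use ∅
  b7 def {z} use ∅
  b8 def {c} use {c}
  b9 def {g} use ∅

Liveness:
  live b0: ∅→{c}
  live b1: {c}→{c,g,y}
  live b2: {c}→{c,g}
  live b3: {c,g,y}→{c,g}
  live b4: ∅→∅
  live b5: {c,g}→{c}
  live b6: ∅→{c}
  live b7: ∅→∅
  live b8: {c}→∅
  live b9: ∅→∅

live-out(b3) = ["c", "g"]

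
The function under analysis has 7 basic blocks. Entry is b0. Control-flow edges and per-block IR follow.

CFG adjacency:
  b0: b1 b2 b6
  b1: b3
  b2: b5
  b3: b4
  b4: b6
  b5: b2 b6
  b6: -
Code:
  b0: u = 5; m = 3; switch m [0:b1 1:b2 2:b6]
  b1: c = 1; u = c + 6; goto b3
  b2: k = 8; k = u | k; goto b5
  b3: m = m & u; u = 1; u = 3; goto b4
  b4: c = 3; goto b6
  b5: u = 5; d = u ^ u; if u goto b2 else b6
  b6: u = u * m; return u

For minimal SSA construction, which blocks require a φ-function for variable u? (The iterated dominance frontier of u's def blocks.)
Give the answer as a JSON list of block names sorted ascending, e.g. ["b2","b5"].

idom tree: b1←b0 b2←b0 b3←b1 b4←b3 b5←b2 b6←b0
Dom at joins:
  b2: preds {b0,b5}: {b0} ∩ {b0,b2,b5} = {b0}; idom=b0
  b6: preds {b0,b4,b5}: {b0} ∩ {b0,b1,b3,b4} ∩ {b0,b2,b5} = {b0}; idom=b0

Frontier:
  join b2 pred b0: · stop@b0
  join b2 pred b5: b5→b2 stop@b0
  join b6 pred b0: · stop@b0
  join b6 pred b4: b4→b3→b1 stop@b0
  join b6 pred b5: b5→b2 stop@b0
  DF(b0)=∅
  DF(b1)={b6}
  DF(b2)={b2,b6}
  DF(b3)={b6}
  DF(b4)={b6}
  DF(b5)={b2,b6}
  DF(b6)=∅

φ for u: defs {b0,b1,b3,b5,b6}
  DF⁺ = {b2,b6}

Answer: ["b2", "b6"]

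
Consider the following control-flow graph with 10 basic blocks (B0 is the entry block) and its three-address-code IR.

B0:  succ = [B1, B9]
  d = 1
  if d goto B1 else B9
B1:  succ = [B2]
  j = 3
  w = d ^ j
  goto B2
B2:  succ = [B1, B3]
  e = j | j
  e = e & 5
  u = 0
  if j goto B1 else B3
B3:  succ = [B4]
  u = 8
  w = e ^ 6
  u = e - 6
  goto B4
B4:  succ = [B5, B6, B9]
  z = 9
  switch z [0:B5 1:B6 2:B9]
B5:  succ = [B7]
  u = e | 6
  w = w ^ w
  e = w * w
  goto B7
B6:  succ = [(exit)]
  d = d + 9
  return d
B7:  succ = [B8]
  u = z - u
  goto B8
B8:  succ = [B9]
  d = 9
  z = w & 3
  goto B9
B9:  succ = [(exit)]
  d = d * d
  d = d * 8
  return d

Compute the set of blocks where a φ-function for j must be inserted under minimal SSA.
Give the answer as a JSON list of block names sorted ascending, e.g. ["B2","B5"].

Answer: ["B1", "B9"]

Analysis:
idom tree: B1←B0 B2←B1 B3←B2 B4←B3 B5←B4 B6←B4 B7←B5 B8←B7 B9←B0
Dom at joins:
  B1: preds {B0,B2}: {B0} ∩ {B0,B1,B2} = {B0}; idom=B0
  B9: preds {B0,B4,B8}: {B0} ∩ {B0,B1,B2,B3,B4} ∩ {B0,B1,B2,B3,B4,B5,B7,B8} = {B0}; idom=B0

DF walk-up:
  join B1 pred B0: · stop@B0
  join B1 pred B2: B2→B1 stop@B0
  join B9 pred B0: · stop@B0
  join B9 pred B4: B4→B3→B2→B1 stop@B0
  join B9 pred B8: B8→B7→B5→B4→B3→B2→B1 stop@B0
  B0 → ∅
  B1 → {B1,B9}
  B2 → {B1,B9}
  B3 → {B9}
  B4 → {B9}
  B5 → {B9}
  B6 → ∅
  B7 → {B9}
  B8 → {B9}
  B9 → ∅

φ for j: defs {B1}
  DF⁺ = {B1,B9}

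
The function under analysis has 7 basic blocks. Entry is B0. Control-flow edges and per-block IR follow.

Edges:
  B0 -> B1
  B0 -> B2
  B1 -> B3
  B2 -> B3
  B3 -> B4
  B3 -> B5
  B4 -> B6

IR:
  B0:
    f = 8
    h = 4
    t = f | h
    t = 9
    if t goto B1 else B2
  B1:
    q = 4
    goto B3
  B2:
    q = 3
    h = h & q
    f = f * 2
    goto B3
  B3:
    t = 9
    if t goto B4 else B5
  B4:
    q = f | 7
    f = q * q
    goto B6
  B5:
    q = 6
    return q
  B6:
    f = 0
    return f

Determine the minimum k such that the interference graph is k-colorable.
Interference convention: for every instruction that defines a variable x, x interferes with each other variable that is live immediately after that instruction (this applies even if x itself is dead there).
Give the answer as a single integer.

Answer: 3

Derivation:
Block summaries:
  B0 def {f,h,t} use ∅
  B1 def {q} use ∅
  B2 def {f,h,q} use {f,h}
  B3 def {t} use ∅
  B4 def {f,q} use {f}
  B5 def {q} use ∅
  B6 def {f} use ∅

Backward fixpoint:
  B0 li=∅ lo={f,h}
  B1 li={f} lo={f}
  B2 li={f,h} lo={f}
  B3 li={f} lo={f}
  B4 li={f} lo=∅
  B5 li=∅ lo=∅
  B6 li=∅ lo=∅

Interfere edges:
  f↔{h,q,t}
  h↔{f,q,t}
  q↔{f,h}
  t↔{f,h}

Registers:
  lower bound: {f,h,q} mutually conflict ⇒ χ ≥ 3
  assign f→R0 h→R1 q→R2 t→R2 — no edge inside a register ⇒ χ ≤ 3
  χ = 3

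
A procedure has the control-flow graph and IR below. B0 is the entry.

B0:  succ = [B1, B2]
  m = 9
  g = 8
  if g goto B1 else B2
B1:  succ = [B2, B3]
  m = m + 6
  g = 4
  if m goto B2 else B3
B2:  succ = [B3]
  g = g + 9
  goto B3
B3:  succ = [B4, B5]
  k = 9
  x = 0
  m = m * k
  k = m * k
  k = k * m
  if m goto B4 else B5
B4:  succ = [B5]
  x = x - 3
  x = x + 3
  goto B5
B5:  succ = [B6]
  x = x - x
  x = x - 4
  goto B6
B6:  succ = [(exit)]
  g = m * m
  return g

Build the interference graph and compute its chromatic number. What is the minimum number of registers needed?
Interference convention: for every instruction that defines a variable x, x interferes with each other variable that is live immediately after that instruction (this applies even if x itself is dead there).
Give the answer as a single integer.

def/use:
  B0: def={g,m} ue=∅
  B1: def={g,m} ue={m}
  B2: def={g} ue={g}
  B3: def={k,m,x} ue={m}
  B4: def={x} ue={x}
  B5: def={x} ue={x}
  B6: def={g} ue={m}

Liveness:
  live B0: ∅→{g,m}
  live B1: {m}→{g,m}
  live B2: {g,m}→{m}
  live B3: {m}→{m,x}
  live B4: {m,x}→{m,x}
  live B5: {m,x}→{m}
  live B6: {m}→∅

Conflict graph:
  g: {m}
  k: {m,x}
  m: {g,k,x}
  x: {k,m}

Colouring:
  clique {k,m,x} ⇒ need ≥ 3
  assign g→c1 k→c1 m→c0 x→c2 — no edge inside a register ⇒ χ ≤ 3
  χ = 3

Answer: 3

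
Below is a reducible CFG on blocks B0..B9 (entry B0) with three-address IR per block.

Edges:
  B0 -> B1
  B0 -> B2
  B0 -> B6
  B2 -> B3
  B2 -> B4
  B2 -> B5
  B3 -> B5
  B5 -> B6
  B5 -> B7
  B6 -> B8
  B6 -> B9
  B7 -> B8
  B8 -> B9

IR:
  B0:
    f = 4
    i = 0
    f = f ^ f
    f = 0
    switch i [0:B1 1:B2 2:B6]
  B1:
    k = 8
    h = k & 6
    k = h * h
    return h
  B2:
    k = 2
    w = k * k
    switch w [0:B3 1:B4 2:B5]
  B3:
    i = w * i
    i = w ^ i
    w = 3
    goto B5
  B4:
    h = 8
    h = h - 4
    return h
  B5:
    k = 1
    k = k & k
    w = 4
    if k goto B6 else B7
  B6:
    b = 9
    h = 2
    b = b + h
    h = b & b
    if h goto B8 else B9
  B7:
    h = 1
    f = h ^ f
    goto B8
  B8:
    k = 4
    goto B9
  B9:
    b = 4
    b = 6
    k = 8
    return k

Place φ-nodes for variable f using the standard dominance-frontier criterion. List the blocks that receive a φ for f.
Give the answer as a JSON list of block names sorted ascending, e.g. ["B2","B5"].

Answer: ["B8", "B9"]

Analysis:
idom tree: B1←B0 B2←B0 B3←B2 B4←B2 B5←B2 B6←B0 B7←B5 B8←B0 B9←B0
Dom at joins:
  B5: preds {B2,B3}: {B0,B2} ∩ {B0,B2,B3} = {B0,B2}; idom=B2
  B6: preds {B0,B5}: {B0} ∩ {B0,B2,B5} = {B0}; idom=B0
  B8: preds {B6,B7}: {B0,B6} ∩ {B0,B2,B5,B7} = {B0}; idom=B0
  B9: preds {B6,B8}: {B0,B6} ∩ {B0,B8} = {B0}; idom=B0

Frontier:
  join B5 pred B2: · stop@B2
  join B5 pred B3: B3 stop@B2
  join B6 pred B0: · stop@B0
  join B6 pred B5: B5→B2 stop@B0
  join B8 pred B6: B6 stop@B0
  join B8 pred B7: B7→B5→B2 stop@B0
  join B9 pred B6: B6 stop@B0
  join B9 pred B8: B8 stop@B0
  B0 → ∅
  B1 → ∅
  B2 → {B6,B8}
  B3 → {B5}
  B4 → ∅
  B5 → {B6,B8}
  B6 → {B8,B9}
  B7 → {B8}
  B8 → {B9}
  B9 → ∅

φ for f: defs {B0,B7}
  DF⁺ = {B8,B9}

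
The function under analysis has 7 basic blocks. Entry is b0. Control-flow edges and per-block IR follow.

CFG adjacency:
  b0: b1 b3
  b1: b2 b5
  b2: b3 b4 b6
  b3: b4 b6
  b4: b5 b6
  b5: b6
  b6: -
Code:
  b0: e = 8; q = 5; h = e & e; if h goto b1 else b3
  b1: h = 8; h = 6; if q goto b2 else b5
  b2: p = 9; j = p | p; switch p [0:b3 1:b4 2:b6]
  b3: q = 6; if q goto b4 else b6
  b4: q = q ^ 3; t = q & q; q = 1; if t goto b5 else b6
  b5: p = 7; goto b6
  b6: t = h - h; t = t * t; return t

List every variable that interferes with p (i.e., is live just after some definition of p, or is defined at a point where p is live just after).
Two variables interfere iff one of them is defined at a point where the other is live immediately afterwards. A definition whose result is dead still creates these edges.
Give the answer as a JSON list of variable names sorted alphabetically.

Block summaries:
  b0: {e,h,q} / ∅
  b1: {h} / {q}
  b2: {j,p} / ∅
  b3: {q} / ∅
  b4: {q,t} / {q}
  b5: {p} / ∅
  b6: {t} / {h}

Liveness:
  live b0: ∅→{h,q}
  live b1: {q}→{h,q}
  live b2: {h,q}→{h,q}
  live b3: {h}→{h,q}
  live b4: {h,q}→{h}
  live b5: {h}→{h}
  live b6: {h}→∅

Conflict graph:
  e — {q}
  h — {j,p,q,t}
  j — {h,p,q}
  p — {h,j,q}
  q — {e,h,j,p,t}
  t — {h,q}

N(p) = ["h", "j", "q"]

Answer: ["h", "j", "q"]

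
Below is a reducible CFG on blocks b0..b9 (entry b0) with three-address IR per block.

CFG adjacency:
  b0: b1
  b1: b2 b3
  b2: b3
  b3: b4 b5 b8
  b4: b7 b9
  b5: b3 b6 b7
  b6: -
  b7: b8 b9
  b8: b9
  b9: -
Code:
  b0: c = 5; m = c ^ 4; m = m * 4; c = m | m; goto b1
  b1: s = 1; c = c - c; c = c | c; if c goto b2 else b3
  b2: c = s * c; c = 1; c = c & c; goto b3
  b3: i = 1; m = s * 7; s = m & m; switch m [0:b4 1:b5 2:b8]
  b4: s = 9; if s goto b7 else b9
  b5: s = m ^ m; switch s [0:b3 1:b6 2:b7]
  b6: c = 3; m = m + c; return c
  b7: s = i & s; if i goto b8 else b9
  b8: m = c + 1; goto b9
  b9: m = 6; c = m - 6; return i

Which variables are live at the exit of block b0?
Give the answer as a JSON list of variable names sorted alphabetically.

def/use:
  b0: def={c,m} ue=∅
  b1: def={c,s} ue={c}
  b2: def={c} ue={c,s}
  b3: def={i,m,s} ue={s}
  b4: def={s} ue=∅
  b5: def={s} ue={m}
  b6: def={c,m} ue={m}
  b7: def={s} ue={i,s}
  b8: def={m} ue={c}
  b9: def={c,m} ue={i}

Liveness:
  live b0: ∅→{c}
  live b1: {c}→{c,s}
  live b2: {c,s}→{c,s}
  live b3: {c,s}→{c,i,m}
  live b4: {c,i}→{c,i,s}
  live b5: {c,i,m}→{c,i,m,s}
  live b6: {m}→∅
  live b7: {c,i,s}→{c,i}
  live b8: {c,i}→{i}
  live b9: {i}→∅

live-out(b0) = ["c"]

Answer: ["c"]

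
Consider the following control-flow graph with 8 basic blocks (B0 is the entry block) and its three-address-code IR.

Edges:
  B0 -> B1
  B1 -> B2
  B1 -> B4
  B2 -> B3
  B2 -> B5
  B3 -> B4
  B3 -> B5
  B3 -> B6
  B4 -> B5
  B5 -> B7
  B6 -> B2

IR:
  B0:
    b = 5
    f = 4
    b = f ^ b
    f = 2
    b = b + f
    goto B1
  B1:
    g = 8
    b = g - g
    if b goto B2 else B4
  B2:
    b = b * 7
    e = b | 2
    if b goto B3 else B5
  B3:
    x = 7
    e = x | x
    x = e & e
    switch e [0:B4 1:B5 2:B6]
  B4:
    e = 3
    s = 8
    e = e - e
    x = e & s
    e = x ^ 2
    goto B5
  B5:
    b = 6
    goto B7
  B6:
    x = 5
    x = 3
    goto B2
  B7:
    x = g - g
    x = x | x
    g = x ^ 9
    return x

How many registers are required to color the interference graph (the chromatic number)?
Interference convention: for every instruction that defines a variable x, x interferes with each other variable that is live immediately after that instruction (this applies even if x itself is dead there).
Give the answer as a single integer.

Answer: 4

Derivation:
def/use:
  B0: def={b,f} ue=∅
  B1: def={b,g} ue=∅
  B2: def={b,e} ue={b}
  B3: def={e,x} ue=∅
  B4: def={e,s,x} ue=∅
  B5: def={b} ue=∅
  B6: def={x} ue=∅
  B7: def={g,x} ue={g}

Live sets:
  live B0: ∅→∅
  live B1: ∅→{b,g}
  live B2: {b,g}→{b,g}
  live B3: {b,g}→{b,g}
  live B4: {g}→{g}
  live B5: {g}→{g}
  live B6: {b,g}→{b,g}
  live B7: {g}→∅

Interference:
  b: {e,f,g,x}
  e: {b,g,s,x}
  f: {b}
  g: {b,e,s,x}
  s: {e,g}
  x: {b,e,g}

Colouring:
  lower bound: {b,e,g,x} mutually conflict ⇒ χ ≥ 4
  4-colouring: r0={b,s}  r1={e,f}  r2={g}  r3={x}
  χ = 4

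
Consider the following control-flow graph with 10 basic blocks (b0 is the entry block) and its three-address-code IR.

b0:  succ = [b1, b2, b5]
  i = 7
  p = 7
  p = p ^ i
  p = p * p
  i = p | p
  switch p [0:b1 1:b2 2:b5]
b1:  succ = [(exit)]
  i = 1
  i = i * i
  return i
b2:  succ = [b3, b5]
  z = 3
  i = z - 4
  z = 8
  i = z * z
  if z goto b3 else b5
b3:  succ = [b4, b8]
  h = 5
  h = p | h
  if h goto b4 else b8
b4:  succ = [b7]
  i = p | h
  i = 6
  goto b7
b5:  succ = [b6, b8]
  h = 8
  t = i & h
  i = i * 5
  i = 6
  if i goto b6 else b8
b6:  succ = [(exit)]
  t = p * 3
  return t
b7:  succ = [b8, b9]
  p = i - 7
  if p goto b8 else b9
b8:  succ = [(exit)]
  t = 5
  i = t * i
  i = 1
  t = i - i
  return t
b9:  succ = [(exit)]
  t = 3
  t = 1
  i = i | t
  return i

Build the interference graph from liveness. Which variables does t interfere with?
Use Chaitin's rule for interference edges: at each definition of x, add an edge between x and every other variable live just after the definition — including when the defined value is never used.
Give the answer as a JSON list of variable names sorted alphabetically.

Per-block:
  b0 def {i,p} use ∅
  b1 def {i} use ∅
  b2 def {i,z} use ∅
  b3 def {h} use {p}
  b4 def {i} use {h,p}
  b5 def {h,i,t} use {i}
  b6 def {t} use {p}
  b7 def {p} use {i}
  b8 def {i,t} use {i}
  b9 def {i,t} use {i}

Liveness:
  b0 li=∅ lo={i,p}
  b1 li=∅ lo=∅
  b2 li={p} lo={i,p}
  b3 li={i,p} lo={h,i,p}
  b4 li={h,p} lo={i}
  b5 li={i,p} lo={i,p}
  b6 li={p} lo=∅
  b7 li={i} lo={i}
  b8 li={i} lo=∅
  b9 li={i} lo=∅

Interference:
  h: {i,p}
  i: {h,p,t,z}
  p: {h,i,t,z}
  t: {i,p}
  z: {i,p}

N(t) = ["i", "p"]

Answer: ["i", "p"]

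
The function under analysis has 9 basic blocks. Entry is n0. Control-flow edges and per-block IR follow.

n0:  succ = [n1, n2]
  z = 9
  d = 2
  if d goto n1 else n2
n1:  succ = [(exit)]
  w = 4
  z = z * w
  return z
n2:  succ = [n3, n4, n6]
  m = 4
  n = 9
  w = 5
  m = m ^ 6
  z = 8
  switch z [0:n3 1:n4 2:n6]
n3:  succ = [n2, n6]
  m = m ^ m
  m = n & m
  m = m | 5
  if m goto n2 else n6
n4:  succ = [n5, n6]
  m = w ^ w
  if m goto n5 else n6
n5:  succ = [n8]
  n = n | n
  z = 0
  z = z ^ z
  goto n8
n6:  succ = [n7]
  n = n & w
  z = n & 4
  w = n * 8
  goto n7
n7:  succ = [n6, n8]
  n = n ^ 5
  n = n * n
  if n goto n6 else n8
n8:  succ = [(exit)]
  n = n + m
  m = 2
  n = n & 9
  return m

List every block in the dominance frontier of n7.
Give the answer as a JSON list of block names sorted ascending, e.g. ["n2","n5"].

Answer: ["n6", "n8"]

Working:
idom tree: n1←n0 n2←n0 n3←n2 n4←n2 n5←n4 n6←n2 n7←n6 n8←n2
Dom∩ at merges:
  n2: preds {n0,n3}: {n0} ∩ {n0,n2,n3} = {n0}; idom=n0
  n6: preds {n2,n3,n4,n7}: {n0,n2} ∩ {n0,n2,n3} ∩ {n0,n2,n4} ∩ {n0,n2,n6,n7} = {n0,n2}; idom=n2
  n8: preds {n5,n7}: {n0,n2,n4,n5} ∩ {n0,n2,n6,n7} = {n0,n2}; idom=n2

Frontier:
  join n2 pred n0: · stop@n0
  join n2 pred n3: n3→n2 stop@n0
  join n6 pred n2: · stop@n2
  join n6 pred n3: n3 stop@n2
  join n6 pred n4: n4 stop@n2
  join n6 pred n7: n7→n6 stop@n2
  join n8 pred n5: n5→n4 stop@n2
  join n8 pred n7: n7→n6 stop@n2
  DF(n0)=∅
  DF(n1)=∅
  DF(n2)={n2}
  DF(n3)={n2,n6}
  DF(n4)={n6,n8}
  DF(n5)={n8}
  DF(n6)={n6,n8}
  DF(n7)={n6,n8}
  DF(n8)=∅

DF(n7) = ["n6", "n8"]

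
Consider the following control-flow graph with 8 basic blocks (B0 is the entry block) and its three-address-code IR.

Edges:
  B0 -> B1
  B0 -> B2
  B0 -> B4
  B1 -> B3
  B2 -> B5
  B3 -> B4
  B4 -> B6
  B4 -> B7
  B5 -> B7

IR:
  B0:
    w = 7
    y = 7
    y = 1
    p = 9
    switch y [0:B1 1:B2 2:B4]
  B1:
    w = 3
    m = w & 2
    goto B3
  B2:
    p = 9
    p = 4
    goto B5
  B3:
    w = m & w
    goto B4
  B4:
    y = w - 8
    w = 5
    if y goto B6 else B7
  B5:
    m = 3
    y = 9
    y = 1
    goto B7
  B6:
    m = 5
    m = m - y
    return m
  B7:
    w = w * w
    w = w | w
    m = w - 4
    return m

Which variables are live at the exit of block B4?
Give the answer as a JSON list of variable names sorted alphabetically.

Answer: ["w", "y"]

Working:
Per-block:
  B0: {p,w,y} / ∅
  B1: {m,w} / ∅
  B2: {p} / ∅
  B3: {w} / {m,w}
  B4: {w,y} / {w}
  B5: {m,y} / ∅
  B6: {m} / {y}
  B7: {m,w} / {w}

Liveness:
  live B0: ∅→{w}
  live B1: ∅→{m,w}
  live B2: {w}→{w}
  live B3: {m,w}→{w}
  live B4: {w}→{w,y}
  live B5: {w}→{w}
  live B6: {y}→∅
  live B7: {w}→∅

live-out(B4) = ["w", "y"]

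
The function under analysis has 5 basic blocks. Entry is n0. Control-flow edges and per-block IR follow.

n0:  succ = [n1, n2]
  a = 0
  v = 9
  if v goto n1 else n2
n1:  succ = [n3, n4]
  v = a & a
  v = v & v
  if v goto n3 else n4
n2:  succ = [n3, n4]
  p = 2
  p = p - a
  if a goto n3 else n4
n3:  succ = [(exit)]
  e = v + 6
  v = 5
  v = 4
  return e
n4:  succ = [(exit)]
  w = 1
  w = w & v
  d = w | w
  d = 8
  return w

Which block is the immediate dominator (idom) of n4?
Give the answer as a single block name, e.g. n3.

idom tree: n1←n0 n2←n0 n3←n0 n4←n0
Dom at joins:
  n3: preds {n1,n2}: {n0,n1} ∩ {n0,n2} = {n0}; idom=n0
  n4: preds {n1,n2}: {n0,n1} ∩ {n0,n2} = {n0}; idom=n0

idom(n4) = n0

Answer: n0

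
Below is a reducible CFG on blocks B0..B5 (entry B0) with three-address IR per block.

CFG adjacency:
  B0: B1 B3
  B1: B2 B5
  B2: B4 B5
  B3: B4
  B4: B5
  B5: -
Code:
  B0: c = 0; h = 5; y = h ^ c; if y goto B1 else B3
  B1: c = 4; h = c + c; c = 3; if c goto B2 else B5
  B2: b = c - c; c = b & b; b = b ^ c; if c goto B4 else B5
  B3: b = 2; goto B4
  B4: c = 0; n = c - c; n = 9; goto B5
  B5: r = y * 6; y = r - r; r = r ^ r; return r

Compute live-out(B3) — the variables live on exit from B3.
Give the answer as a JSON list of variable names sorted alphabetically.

Answer: ["y"]

Derivation:
Per-block:
  B0: {c,h,y} / ∅
  B1: {c,h} / ∅
  B2: {b,c} / {c}
  B3: {b} / ∅
  B4: {c,n} / ∅
  B5: {r,y} / {y}

Live sets:
  B0 li=∅ lo={y}
  B1 li={y} lo={c,y}
  B2 li={c,y} lo={y}
  B3 li={y} lo={y}
  B4 li={y} lo={y}
  B5 li={y} lo=∅

live-out(B3) = ["y"]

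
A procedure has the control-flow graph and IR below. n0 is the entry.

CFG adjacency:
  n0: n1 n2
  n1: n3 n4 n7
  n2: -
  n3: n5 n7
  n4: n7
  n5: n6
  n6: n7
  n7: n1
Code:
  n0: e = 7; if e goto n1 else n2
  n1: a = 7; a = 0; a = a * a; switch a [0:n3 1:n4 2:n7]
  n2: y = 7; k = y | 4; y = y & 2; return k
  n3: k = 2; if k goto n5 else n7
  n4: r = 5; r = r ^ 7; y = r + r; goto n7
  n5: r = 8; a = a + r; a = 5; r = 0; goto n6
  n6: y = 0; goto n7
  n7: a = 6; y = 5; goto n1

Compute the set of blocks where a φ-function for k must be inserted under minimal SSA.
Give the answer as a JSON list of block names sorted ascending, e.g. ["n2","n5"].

Answer: ["n1", "n7"]

Analysis:
idom tree: n1←n0 n2←n0 n3←n1 n4←n1 n5←n3 n6←n5 n7←n1
Dom∩ at merges:
  n1: preds {n0,n7}: {n0} ∩ {n0,n1,n7} = {n0}; idom=n0
  n7: preds {n1,n3,n4,n6}: {n0,n1} ∩ {n0,n1,n3} ∩ {n0,n1,n4} ∩ {n0,n1,n3,n5,n6} = {n0,n1}; idom=n1

DF derivation:
  join n1 pred n0: · stop@n0
  join n1 pred n7: n7→n1 stop@n0
  join n7 pred n1: · stop@n1
  join n7 pred n3: n3 stop@n1
  join n7 pred n4: n4 stop@n1
  join n7 pred n6: n6→n5→n3 stop@n1
  DF(n0)=∅
  DF(n1)={n1}
  DF(n2)=∅
  DF(n3)={n7}
  DF(n4)={n7}
  DF(n5)={n7}
  DF(n6)={n7}
  DF(n7)={n1}

φ for k: defs {n2,n3}
  DF⁺ = {n1,n7}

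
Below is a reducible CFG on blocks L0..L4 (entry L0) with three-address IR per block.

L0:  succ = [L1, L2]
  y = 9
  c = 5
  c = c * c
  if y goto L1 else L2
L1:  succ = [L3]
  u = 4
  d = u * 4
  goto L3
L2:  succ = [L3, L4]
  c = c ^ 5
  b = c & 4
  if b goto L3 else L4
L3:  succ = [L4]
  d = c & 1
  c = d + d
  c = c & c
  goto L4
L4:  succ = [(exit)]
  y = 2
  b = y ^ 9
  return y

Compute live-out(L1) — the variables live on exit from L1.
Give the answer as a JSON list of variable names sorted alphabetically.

Answer: ["c"]

Working:
Per-block:
  L0: def={c,y} ue=∅
  L1: def={d,u} ue=∅
  L2: def={b,c} ue={c}
  L3: def={c,d} ue={c}
  L4: def={b,y} ue=∅

Backward fixpoint:
  L0 li=∅ lo={c}
  L1 li={c} lo={c}
  L2 li={c} lo={c}
  L3 li={c} lo=∅
  L4 li=∅ lo=∅

live-out(L1) = ["c"]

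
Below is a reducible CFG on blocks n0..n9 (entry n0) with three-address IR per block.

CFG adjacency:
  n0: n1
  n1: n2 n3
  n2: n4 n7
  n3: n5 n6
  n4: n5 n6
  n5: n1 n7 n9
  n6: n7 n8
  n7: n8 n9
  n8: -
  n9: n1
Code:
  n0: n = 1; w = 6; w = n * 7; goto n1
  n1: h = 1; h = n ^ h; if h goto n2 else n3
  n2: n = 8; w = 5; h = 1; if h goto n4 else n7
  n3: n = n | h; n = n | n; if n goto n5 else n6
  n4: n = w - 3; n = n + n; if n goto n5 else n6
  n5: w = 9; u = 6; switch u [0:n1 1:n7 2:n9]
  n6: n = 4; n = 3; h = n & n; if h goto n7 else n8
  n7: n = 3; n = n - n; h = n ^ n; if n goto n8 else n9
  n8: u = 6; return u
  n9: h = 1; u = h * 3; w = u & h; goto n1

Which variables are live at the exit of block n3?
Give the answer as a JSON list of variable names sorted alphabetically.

Answer: ["n"]

Derivation:
Block summaries:
  n0: def={n,w} ue=∅
  n1: def={h} ue={n}
  n2: def={h,n,w} ue=∅
  n3: def={n} ue={h,n}
  n4: def={n} ue={w}
  n5: def={u,w} ue=∅
  n6: def={h,n} ue=∅
  n7: def={h,n} ue=∅
  n8: def={u} ue=∅
  n9: def={h,u,w} ue=∅

Liveness:
  n0: in=∅ out={n}
  n1: in={n} out={h,n}
  n2: in=∅ out={w}
  n3: in={h,n} out={n}
  n4: in={w} out={n}
  n5: in={n} out={n}
  n6: in=∅ out=∅
  n7: in=∅ out={n}
  n8: in=∅ out=∅
  n9: in={n} out={n}

live-out(n3) = ["n"]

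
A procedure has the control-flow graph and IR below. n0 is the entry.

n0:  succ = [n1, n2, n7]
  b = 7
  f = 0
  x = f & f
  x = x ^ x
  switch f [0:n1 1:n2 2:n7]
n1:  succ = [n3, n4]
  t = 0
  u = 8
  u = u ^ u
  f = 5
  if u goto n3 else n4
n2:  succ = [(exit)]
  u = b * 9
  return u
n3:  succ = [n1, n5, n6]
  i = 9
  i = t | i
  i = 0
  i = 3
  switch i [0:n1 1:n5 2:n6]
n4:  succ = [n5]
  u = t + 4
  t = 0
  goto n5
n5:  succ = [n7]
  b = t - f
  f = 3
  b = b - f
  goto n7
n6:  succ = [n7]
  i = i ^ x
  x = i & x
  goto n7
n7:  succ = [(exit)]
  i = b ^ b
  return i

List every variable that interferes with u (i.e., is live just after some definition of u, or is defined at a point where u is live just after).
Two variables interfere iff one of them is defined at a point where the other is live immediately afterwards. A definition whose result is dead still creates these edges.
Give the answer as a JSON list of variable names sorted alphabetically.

Answer: ["b", "f", "t", "x"]

Analysis:
def/use:
  n0: {b,f,x} / ∅
  n1: {f,t,u} / ∅
  n2: {u} / {b}
  n3: {i} / {t}
  n4: {t,u} / {t}
  n5: {b,f} / {f,t}
  n6: {i,x} / {i,x}
  n7: {i} / {b}

Live sets:
  n0: in=∅ out={b,x}
  n1: in={b,x} out={b,f,t,x}
  n2: in={b} out=∅
  n3: in={b,f,t,x} out={b,f,i,t,x}
  n4: in={f,t} out={f,t}
  n5: in={f,t} out={b}
  n6: in={b,i,x} out={b}
  n7: in={b} out=∅

Interference:
  b: {f,i,t,u,x}
  f: {b,i,t,u,x}
  i: {b,f,t,x}
  t: {b,f,i,u,x}
  u: {b,f,t,x}
  x: {b,f,i,t,u}

N(u) = ["b", "f", "t", "x"]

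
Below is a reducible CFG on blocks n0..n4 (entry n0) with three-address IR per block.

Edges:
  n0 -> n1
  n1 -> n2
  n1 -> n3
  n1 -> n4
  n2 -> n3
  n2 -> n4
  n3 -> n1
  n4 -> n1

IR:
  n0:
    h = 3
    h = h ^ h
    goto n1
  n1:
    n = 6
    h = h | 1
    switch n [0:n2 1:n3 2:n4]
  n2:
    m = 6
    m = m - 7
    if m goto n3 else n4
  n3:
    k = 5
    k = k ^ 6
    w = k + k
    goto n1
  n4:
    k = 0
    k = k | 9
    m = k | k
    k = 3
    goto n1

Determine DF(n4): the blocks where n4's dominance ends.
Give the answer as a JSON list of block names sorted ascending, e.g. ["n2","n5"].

Answer: ["n1"]

Analysis:
idom tree: n1←n0 n2←n1 n3←n1 n4←n1
Dom∩ at merges:
  n1: preds {n0,n3,n4}: {n0} ∩ {n0,n1,n3} ∩ {n0,n1,n4} = {n0}; idom=n0
  n3: preds {n1,n2}: {n0,n1} ∩ {n0,n1,n2} = {n0,n1}; idom=n1
  n4: preds {n1,n2}: {n0,n1} ∩ {n0,n1,n2} = {n0,n1}; idom=n1

DF walk-up:
  join n1 pred n0: · stop@n0
  join n1 pred n3: n3→n1 stop@n0
  join n1 pred n4: n4→n1 stop@n0
  join n3 pred n1: · stop@n1
  join n3 pred n2: n2 stop@n1
  join n4 pred n1: · stop@n1
  join n4 pred n2: n2 stop@n1
  n0 → ∅
  n1 → {n1}
  n2 → {n3,n4}
  n3 → {n1}
  n4 → {n1}

DF(n4) = ["n1"]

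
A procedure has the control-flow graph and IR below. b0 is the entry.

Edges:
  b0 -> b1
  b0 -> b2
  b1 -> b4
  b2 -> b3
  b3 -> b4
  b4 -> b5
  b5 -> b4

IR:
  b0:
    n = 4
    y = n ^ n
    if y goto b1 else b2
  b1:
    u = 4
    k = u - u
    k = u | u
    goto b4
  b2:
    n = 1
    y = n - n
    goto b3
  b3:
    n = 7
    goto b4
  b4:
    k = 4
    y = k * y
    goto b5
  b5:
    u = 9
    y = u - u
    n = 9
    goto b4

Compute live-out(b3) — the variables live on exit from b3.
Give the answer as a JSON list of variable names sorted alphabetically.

Answer: ["y"]

Analysis:
Block summaries:
  b0: {n,y} / ∅
  b1: {k,u} / ∅
  b2: {n,y} / ∅
  b3: {n} / ∅
  b4: {k,y} / {y}
  b5: {n,u,y} / ∅

Backward fixpoint:
  b0: in=∅ out={y}
  b1: in={y} out={y}
  b2: in=∅ out={y}
  b3: in={y} out={y}
  b4: in={y} out=∅
  b5: in=∅ out={y}

live-out(b3) = ["y"]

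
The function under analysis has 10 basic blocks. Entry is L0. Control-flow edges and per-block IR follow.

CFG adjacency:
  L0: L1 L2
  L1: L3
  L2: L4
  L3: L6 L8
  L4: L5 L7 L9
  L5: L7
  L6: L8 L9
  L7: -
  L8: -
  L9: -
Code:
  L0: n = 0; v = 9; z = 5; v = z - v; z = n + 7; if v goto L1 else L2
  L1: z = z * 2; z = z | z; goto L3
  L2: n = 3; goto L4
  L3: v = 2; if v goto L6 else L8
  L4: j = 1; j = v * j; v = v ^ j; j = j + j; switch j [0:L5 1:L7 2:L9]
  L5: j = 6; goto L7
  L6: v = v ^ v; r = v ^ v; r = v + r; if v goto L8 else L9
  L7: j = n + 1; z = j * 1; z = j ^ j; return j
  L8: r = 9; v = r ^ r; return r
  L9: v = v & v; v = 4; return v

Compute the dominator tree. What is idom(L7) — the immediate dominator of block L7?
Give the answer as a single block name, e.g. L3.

idom tree: L1←L0 L2←L0 L3←L1 L4←L2 L5←L4 L6←L3 L7←L4 L8←L3 L9←L0
Dom∩ at merges:
  L7: preds {L4,L5}: {L0,L2,L4} ∩ {L0,L2,L4,L5} = {L0,L2,L4}; idom=L4
  L8: preds {L3,L6}: {L0,L1,L3} ∩ {L0,L1,L3,L6} = {L0,L1,L3}; idom=L3
  L9: preds {L4,L6}: {L0,L2,L4} ∩ {L0,L1,L3,L6} = {L0}; idom=L0

idom(L7) = L4

Answer: L4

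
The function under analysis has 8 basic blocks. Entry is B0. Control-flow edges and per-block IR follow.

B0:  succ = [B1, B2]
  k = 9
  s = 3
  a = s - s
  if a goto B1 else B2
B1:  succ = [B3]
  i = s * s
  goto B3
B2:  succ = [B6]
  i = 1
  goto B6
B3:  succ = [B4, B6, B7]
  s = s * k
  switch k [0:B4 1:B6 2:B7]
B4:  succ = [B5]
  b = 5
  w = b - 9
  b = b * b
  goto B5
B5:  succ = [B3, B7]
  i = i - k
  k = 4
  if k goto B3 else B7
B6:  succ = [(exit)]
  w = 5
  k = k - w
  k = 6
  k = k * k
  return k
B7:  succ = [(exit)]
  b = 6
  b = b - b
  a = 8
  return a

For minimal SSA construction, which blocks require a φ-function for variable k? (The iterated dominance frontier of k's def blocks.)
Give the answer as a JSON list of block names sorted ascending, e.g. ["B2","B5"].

idom tree: B1←B0 B2←B0 B3←B1 B4←B3 B5←B4 B6←B0 B7←B3
Join-block Dom:
  B3: preds {B1,B5}: {B0,B1} ∩ {B0,B1,B3,B4,B5} = {B0,B1}; idom=B1
  B6: preds {B2,B3}: {B0,B2} ∩ {B0,B1,B3} = {B0}; idom=B0
  B7: preds {B3,B5}: {B0,B1,B3} ∩ {B0,B1,B3,B4,B5} = {B0,B1,B3}; idom=B3

DF walk-up:
  join B3 pred B1: · stop@B1
  join B3 pred B5: B5→B4→B3 stop@B1
  join B6 pred B2: B2 stop@B0
  join B6 pred B3: B3→B1 stop@B0
  join B7 pred B3: · stop@B3
  join B7 pred B5: B5→B4 stop@B3
  B0: DF=∅
  B1: DF={B6}
  B2: DF={B6}
  B3: DF={B3,B6}
  B4: DF={B3,B7}
  B5: DF={B3,B7}
  B6: DF=∅
  B7: DF=∅

φ for k: defs {B0,B5,B6}
  DF⁺ = {B3,B6,B7}

Answer: ["B3", "B6", "B7"]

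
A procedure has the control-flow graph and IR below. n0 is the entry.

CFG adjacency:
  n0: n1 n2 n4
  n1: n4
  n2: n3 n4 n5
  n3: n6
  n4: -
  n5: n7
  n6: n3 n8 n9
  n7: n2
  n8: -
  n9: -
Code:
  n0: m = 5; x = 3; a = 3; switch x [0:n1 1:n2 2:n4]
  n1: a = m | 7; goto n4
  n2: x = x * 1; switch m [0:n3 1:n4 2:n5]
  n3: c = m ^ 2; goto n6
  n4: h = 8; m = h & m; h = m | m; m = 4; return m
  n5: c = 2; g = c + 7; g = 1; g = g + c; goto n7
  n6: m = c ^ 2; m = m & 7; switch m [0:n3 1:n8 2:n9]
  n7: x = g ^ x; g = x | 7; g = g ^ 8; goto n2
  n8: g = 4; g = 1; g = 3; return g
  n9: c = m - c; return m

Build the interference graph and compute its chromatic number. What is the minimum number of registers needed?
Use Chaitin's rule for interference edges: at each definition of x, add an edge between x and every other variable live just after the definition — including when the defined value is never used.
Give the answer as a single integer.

Block summaries:
  n0: {a,m,x} / ∅
  n1: {a} / {m}
  n2: {x} / {m,x}
  n3: {c} / {m}
  n4: {h,m} / {m}
  n5: {c,g} / ∅
  n6: {m} / {c}
  n7: {g,x} / {g,x}
  n8: {g} / ∅
  n9: {c} / {c,m}

Backward fixpoint:
  live n0: ∅→{m,x}
  live n1: {m}→{m}
  live n2: {m,x}→{m,x}
  live n3: {m}→{c}
  live n4: {m}→∅
  live n5: {m,x}→{g,m,x}
  live n6: {c}→{c,m}
  live n7: {g,m,x}→{m,x}
  live n8: ∅→∅
  live n9: {c,m}→∅

Interfere edges:
  a↔{m,x}
  c↔{g,m,x}
  g↔{c,m,x}
  h↔{m}
  m↔{a,c,g,h,x}
  x↔{a,c,g,m}

Chromatic number:
  clique {c,g,m,x} ⇒ need ≥ 4
  4-colouring: R0={m}  R1={h,x}  R2={a,c}  R3={g}
  χ = 4

Answer: 4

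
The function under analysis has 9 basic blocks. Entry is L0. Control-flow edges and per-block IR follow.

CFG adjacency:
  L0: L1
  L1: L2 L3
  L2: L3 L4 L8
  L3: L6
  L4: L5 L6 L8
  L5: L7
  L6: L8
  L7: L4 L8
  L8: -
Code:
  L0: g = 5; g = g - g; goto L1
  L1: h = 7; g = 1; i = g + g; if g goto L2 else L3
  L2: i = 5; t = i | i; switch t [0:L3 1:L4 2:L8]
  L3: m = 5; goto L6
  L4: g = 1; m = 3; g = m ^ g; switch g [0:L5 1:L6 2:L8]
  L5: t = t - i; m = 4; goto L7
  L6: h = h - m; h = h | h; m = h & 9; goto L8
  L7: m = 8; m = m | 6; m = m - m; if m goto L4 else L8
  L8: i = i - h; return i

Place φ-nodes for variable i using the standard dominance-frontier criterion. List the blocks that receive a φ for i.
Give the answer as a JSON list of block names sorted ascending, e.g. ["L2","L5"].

idom tree: L1←L0 L2←L1 L3←L1 L4←L2 L5←L4 L6←L1 L7←L5 L8←L1
Dom∩ at merges:
  L3: preds {L1,L2}: {L0,L1} ∩ {L0,L1,L2} = {L0,L1}; idom=L1
  L4: preds {L2,L7}: {L0,L1,L2} ∩ {L0,L1,L2,L4,L5,L7} = {L0,L1,L2}; idom=L2
  L6: preds {L3,L4}: {L0,L1,L3} ∩ {L0,L1,L2,L4} = {L0,L1}; idom=L1
  L8: preds {L2,L4,L6,L7}: {L0,L1,L2} ∩ {L0,L1,L2,L4} ∩ {L0,L1,L6} ∩ {L0,L1,L2,L4,L5,L7} = {L0,L1}; idom=L1

DF walk-up:
  L3←L1: walk · to L1
  L3←L2: walk L2 to L1
  L4←L2: walk · to L2
  L4←L7: walk L7→L5→L4 to L2
  L6←L3: walk L3 to L1
  L6←L4: walk L4→L2 to L1
  L8←L2: walk L2 to L1
  L8←L4: walk L4→L2 to L1
  L8←L6: walk L6 to L1
  L8←L7: walk L7→L5→L4→L2 to L1
  L0: DF=∅
  L1: DF=∅
  L2: DF={L3,L6,L8}
  L3: DF={L6}
  L4: DF={L4,L6,L8}
  L5: DF={L4,L8}
  L6: DF={L8}
  L7: DF={L4,L8}
  L8: DF=∅

φ for i: defs {L1,L2,L8}
  DF⁺ = {L3,L6,L8}

Answer: ["L3", "L6", "L8"]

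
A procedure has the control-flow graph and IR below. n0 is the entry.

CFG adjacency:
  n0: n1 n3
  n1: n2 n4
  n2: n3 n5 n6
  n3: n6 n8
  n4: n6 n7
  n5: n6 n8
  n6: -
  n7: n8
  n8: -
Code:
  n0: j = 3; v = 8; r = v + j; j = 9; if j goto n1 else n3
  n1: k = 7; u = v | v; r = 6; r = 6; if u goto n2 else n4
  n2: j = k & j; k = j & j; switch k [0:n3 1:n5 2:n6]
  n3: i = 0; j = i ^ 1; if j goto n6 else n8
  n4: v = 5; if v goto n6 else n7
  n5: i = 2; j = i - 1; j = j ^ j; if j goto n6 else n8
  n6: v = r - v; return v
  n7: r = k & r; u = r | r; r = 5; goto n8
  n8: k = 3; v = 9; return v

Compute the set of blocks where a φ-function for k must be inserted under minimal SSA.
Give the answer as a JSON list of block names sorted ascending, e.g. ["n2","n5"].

idom tree: n1←n0 n2←n1 n3←n0 n4←n1 n5←n2 n6←n0 n7←n4 n8←n0
Dom∩ at merges:
  n3: preds {n0,n2}: {n0} ∩ {n0,n1,n2} = {n0}; idom=n0
  n6: preds {n2,n3,n4,n5}: {n0,n1,n2} ∩ {n0,n3} ∩ {n0,n1,n4} ∩ {n0,n1,n2,n5} = {n0}; idom=n0
  n8: preds {n3,n5,n7}: {n0,n3} ∩ {n0,n1,n2,n5} ∩ {n0,n1,n4,n7} = {n0}; idom=n0

Frontier:
  join n3 pred n0: · stop@n0
  join n3 pred n2: n2→n1 stop@n0
  join n6 pred n2: n2→n1 stop@n0
  join n6 pred n3: n3 stop@n0
  join n6 pred n4: n4→n1 stop@n0
  join n6 pred n5: n5→n2→n1 stop@n0
  join n8 pred n3: n3 stop@n0
  join n8 pred n5: n5→n2→n1 stop@n0
  join n8 pred n7: n7→n4→n1 stop@n0
  n0: DF=∅
  n1: DF={n3,n6,n8}
  n2: DF={n3,n6,n8}
  n3: DF={n6,n8}
  n4: DF={n6,n8}
  n5: DF={n6,n8}
  n6: DF=∅
  n7: DF={n8}
  n8: DF=∅

φ for k: defs {n1,n2,n8}
  DF⁺ = {n3,n6,n8}

Answer: ["n3", "n6", "n8"]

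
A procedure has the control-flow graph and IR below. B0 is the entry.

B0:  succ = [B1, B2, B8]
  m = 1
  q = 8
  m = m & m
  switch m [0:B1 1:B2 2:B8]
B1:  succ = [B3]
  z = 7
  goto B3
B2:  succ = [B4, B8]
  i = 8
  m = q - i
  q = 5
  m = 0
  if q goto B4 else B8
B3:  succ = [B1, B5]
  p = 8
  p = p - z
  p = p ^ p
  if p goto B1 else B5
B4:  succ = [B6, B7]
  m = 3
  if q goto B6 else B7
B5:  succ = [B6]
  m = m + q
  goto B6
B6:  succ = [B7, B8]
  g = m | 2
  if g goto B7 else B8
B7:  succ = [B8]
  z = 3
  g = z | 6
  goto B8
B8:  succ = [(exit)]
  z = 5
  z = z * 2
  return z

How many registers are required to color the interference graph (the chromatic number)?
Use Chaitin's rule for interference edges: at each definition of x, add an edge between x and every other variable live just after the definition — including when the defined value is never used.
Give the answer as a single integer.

Answer: 4

Derivation:
def/use:
  B0 def {m,q} use ∅
  B1 def {z} use ∅
  B2 def {i,m,q} use {q}
  B3 def {p} use {z}
  B4 def {m} use {q}
  B5 def {m} use {m,q}
  B6 def {g} use {m}
  B7 def {g,z} use ∅
  B8 def {z} use ∅

Liveness:
  live B0: ∅→{m,q}
  live B1: {m,q}→{m,q,z}
  live B2: {q}→{q}
  live B3: {m,q,z}→{m,q}
  live B4: {q}→{m}
  live B5: {m,q}→{m}
  live B6: {m}→∅
  live B7: ∅→∅
  live B8: ∅→∅

Interfere edges:
  g — ∅
  i — {q}
  m — {p,q,z}
  p — {m,q,z}
  q — {i,m,p,z}
  z — {m,p,q}

Chromatic number:
  {m,p,q,z} pairwise interfere (4-clique) ⇒ χ ≥ 4
  4-colouring: r0={g,q}  r1={i,m}  r2={p}  r3={z}
  χ = 4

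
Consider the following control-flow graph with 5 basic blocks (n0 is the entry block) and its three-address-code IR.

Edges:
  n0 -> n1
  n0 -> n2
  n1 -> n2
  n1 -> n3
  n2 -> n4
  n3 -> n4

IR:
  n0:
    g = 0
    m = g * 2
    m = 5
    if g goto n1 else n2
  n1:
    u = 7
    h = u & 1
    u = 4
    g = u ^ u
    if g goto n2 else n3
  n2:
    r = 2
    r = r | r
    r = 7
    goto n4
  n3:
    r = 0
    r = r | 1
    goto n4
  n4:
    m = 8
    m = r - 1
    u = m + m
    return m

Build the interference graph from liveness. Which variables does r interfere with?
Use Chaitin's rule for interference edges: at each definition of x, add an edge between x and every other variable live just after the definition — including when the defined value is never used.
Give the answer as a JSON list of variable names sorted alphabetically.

Answer: ["m"]

Analysis:
Block summaries:
  n0: {g,m} / ∅
  n1: {g,h,u} / ∅
  n2: {r} / ∅
  n3: {r} / ∅
  n4: {m,u} / {r}

Live sets:
  n0: in=∅ out=∅
  n1: in=∅ out=∅
  n2: in=∅ out={r}
  n3: in=∅ out={r}
  n4: in={r} out=∅

Conflict graph:
  g↔{m}
  h↔∅
  m↔{g,r,u}
  r↔{m}
  u↔{m}

N(r) = ["m"]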